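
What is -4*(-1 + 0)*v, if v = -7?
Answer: -28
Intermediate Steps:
-4*(-1 + 0)*v = -4*(-1 + 0)*(-7) = -(-4)*(-7) = -4*7 = -28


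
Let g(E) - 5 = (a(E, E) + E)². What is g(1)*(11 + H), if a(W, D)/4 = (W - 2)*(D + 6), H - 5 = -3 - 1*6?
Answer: 5138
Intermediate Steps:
H = -4 (H = 5 + (-3 - 1*6) = 5 + (-3 - 6) = 5 - 9 = -4)
a(W, D) = 4*(-2 + W)*(6 + D) (a(W, D) = 4*((W - 2)*(D + 6)) = 4*((-2 + W)*(6 + D)) = 4*(-2 + W)*(6 + D))
g(E) = 5 + (-48 + 4*E² + 17*E)² (g(E) = 5 + ((-48 - 8*E + 24*E + 4*E*E) + E)² = 5 + ((-48 - 8*E + 24*E + 4*E²) + E)² = 5 + ((-48 + 4*E² + 16*E) + E)² = 5 + (-48 + 4*E² + 17*E)²)
g(1)*(11 + H) = (5 + (-48 + 4*1² + 17*1)²)*(11 - 4) = (5 + (-48 + 4*1 + 17)²)*7 = (5 + (-48 + 4 + 17)²)*7 = (5 + (-27)²)*7 = (5 + 729)*7 = 734*7 = 5138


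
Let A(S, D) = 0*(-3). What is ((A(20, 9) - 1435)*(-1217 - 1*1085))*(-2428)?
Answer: -8020582360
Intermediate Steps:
A(S, D) = 0
((A(20, 9) - 1435)*(-1217 - 1*1085))*(-2428) = ((0 - 1435)*(-1217 - 1*1085))*(-2428) = -1435*(-1217 - 1085)*(-2428) = -1435*(-2302)*(-2428) = 3303370*(-2428) = -8020582360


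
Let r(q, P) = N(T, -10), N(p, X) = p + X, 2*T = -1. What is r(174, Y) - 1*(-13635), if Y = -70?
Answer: 27249/2 ≈ 13625.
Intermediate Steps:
T = -½ (T = (½)*(-1) = -½ ≈ -0.50000)
N(p, X) = X + p
r(q, P) = -21/2 (r(q, P) = -10 - ½ = -21/2)
r(174, Y) - 1*(-13635) = -21/2 - 1*(-13635) = -21/2 + 13635 = 27249/2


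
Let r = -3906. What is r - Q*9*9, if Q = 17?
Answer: -5283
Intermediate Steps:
r - Q*9*9 = -3906 - 17*9*9 = -3906 - 153*9 = -3906 - 1*1377 = -3906 - 1377 = -5283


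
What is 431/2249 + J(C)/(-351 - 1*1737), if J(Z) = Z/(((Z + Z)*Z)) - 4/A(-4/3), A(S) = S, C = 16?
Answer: 28579543/150269184 ≈ 0.19019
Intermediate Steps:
J(Z) = 3 + 1/(2*Z) (J(Z) = Z/(((Z + Z)*Z)) - 4/((-4/3)) = Z/(((2*Z)*Z)) - 4/((-4*1/3)) = Z/((2*Z**2)) - 4/(-4/3) = Z*(1/(2*Z**2)) - 4*(-3/4) = 1/(2*Z) + 3 = 3 + 1/(2*Z))
431/2249 + J(C)/(-351 - 1*1737) = 431/2249 + (3 + (1/2)/16)/(-351 - 1*1737) = 431*(1/2249) + (3 + (1/2)*(1/16))/(-351 - 1737) = 431/2249 + (3 + 1/32)/(-2088) = 431/2249 + (97/32)*(-1/2088) = 431/2249 - 97/66816 = 28579543/150269184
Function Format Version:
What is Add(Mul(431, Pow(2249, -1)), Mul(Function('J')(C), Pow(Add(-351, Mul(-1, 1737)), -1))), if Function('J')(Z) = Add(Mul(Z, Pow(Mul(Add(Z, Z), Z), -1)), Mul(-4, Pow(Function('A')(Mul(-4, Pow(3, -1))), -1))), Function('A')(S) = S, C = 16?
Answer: Rational(28579543, 150269184) ≈ 0.19019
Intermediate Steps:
Function('J')(Z) = Add(3, Mul(Rational(1, 2), Pow(Z, -1))) (Function('J')(Z) = Add(Mul(Z, Pow(Mul(Add(Z, Z), Z), -1)), Mul(-4, Pow(Mul(-4, Pow(3, -1)), -1))) = Add(Mul(Z, Pow(Mul(Mul(2, Z), Z), -1)), Mul(-4, Pow(Mul(-4, Rational(1, 3)), -1))) = Add(Mul(Z, Pow(Mul(2, Pow(Z, 2)), -1)), Mul(-4, Pow(Rational(-4, 3), -1))) = Add(Mul(Z, Mul(Rational(1, 2), Pow(Z, -2))), Mul(-4, Rational(-3, 4))) = Add(Mul(Rational(1, 2), Pow(Z, -1)), 3) = Add(3, Mul(Rational(1, 2), Pow(Z, -1))))
Add(Mul(431, Pow(2249, -1)), Mul(Function('J')(C), Pow(Add(-351, Mul(-1, 1737)), -1))) = Add(Mul(431, Pow(2249, -1)), Mul(Add(3, Mul(Rational(1, 2), Pow(16, -1))), Pow(Add(-351, Mul(-1, 1737)), -1))) = Add(Mul(431, Rational(1, 2249)), Mul(Add(3, Mul(Rational(1, 2), Rational(1, 16))), Pow(Add(-351, -1737), -1))) = Add(Rational(431, 2249), Mul(Add(3, Rational(1, 32)), Pow(-2088, -1))) = Add(Rational(431, 2249), Mul(Rational(97, 32), Rational(-1, 2088))) = Add(Rational(431, 2249), Rational(-97, 66816)) = Rational(28579543, 150269184)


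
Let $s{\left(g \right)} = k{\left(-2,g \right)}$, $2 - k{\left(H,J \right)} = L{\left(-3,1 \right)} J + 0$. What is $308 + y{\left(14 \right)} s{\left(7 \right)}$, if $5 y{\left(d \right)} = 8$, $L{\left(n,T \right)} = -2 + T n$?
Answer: $\frac{1836}{5} \approx 367.2$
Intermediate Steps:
$k{\left(H,J \right)} = 2 + 5 J$ ($k{\left(H,J \right)} = 2 - \left(\left(-2 + 1 \left(-3\right)\right) J + 0\right) = 2 - \left(\left(-2 - 3\right) J + 0\right) = 2 - \left(- 5 J + 0\right) = 2 - - 5 J = 2 + 5 J$)
$y{\left(d \right)} = \frac{8}{5}$ ($y{\left(d \right)} = \frac{1}{5} \cdot 8 = \frac{8}{5}$)
$s{\left(g \right)} = 2 + 5 g$
$308 + y{\left(14 \right)} s{\left(7 \right)} = 308 + \frac{8 \left(2 + 5 \cdot 7\right)}{5} = 308 + \frac{8 \left(2 + 35\right)}{5} = 308 + \frac{8}{5} \cdot 37 = 308 + \frac{296}{5} = \frac{1836}{5}$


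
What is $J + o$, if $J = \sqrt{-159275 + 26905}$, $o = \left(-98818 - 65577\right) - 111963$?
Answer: $-276358 + i \sqrt{132370} \approx -2.7636 \cdot 10^{5} + 363.83 i$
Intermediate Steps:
$o = -276358$ ($o = -164395 - 111963 = -276358$)
$J = i \sqrt{132370}$ ($J = \sqrt{-132370} = i \sqrt{132370} \approx 363.83 i$)
$J + o = i \sqrt{132370} - 276358 = -276358 + i \sqrt{132370}$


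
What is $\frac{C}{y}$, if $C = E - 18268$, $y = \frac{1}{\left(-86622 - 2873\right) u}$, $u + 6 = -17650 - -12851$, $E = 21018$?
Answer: $1182564556250$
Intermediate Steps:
$u = -4805$ ($u = -6 - 4799 = -4805$)
$y = \frac{1}{430023475}$ ($y = \frac{1}{\left(-86622 - 2873\right) \left(-4805\right)} = \frac{1}{-89495} \left(- \frac{1}{4805}\right) = \left(- \frac{1}{89495}\right) \left(- \frac{1}{4805}\right) = \frac{1}{430023475} \approx 2.3255 \cdot 10^{-9}$)
$C = 2750$ ($C = 21018 - 18268 = 2750$)
$\frac{C}{y} = 2750 \frac{1}{\frac{1}{430023475}} = 2750 \cdot 430023475 = 1182564556250$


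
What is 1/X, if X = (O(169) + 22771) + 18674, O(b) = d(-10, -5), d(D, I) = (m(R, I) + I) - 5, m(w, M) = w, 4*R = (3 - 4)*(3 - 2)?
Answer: 4/165739 ≈ 2.4134e-5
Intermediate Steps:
R = -¼ (R = ((3 - 4)*(3 - 2))/4 = (-1*1)/4 = (¼)*(-1) = -¼ ≈ -0.25000)
d(D, I) = -21/4 + I (d(D, I) = (-¼ + I) - 5 = -21/4 + I)
O(b) = -41/4 (O(b) = -21/4 - 5 = -41/4)
X = 165739/4 (X = (-41/4 + 22771) + 18674 = 91043/4 + 18674 = 165739/4 ≈ 41435.)
1/X = 1/(165739/4) = 4/165739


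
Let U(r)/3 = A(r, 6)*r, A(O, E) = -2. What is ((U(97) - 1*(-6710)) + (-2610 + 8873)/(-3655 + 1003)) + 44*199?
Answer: 39466105/2652 ≈ 14882.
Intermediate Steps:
U(r) = -6*r (U(r) = 3*(-2*r) = -6*r)
((U(97) - 1*(-6710)) + (-2610 + 8873)/(-3655 + 1003)) + 44*199 = ((-6*97 - 1*(-6710)) + (-2610 + 8873)/(-3655 + 1003)) + 44*199 = ((-582 + 6710) + 6263/(-2652)) + 8756 = (6128 + 6263*(-1/2652)) + 8756 = (6128 - 6263/2652) + 8756 = 16245193/2652 + 8756 = 39466105/2652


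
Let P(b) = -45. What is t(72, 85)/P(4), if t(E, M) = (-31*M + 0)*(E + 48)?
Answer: 21080/3 ≈ 7026.7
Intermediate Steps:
t(E, M) = -31*M*(48 + E) (t(E, M) = (-31*M)*(48 + E) = -31*M*(48 + E))
t(72, 85)/P(4) = -31*85*(48 + 72)/(-45) = -31*85*120*(-1/45) = -316200*(-1/45) = 21080/3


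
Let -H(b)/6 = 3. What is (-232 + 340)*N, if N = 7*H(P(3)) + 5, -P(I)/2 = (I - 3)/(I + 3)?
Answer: -13068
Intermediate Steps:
P(I) = -2*(-3 + I)/(3 + I) (P(I) = -2*(I - 3)/(I + 3) = -2*(-3 + I)/(3 + I))
H(b) = -18 (H(b) = -6*3 = -18)
N = -121 (N = 7*(-18) + 5 = -126 + 5 = -121)
(-232 + 340)*N = (-232 + 340)*(-121) = 108*(-121) = -13068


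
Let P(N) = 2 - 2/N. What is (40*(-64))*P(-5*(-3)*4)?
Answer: -15104/3 ≈ -5034.7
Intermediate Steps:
(40*(-64))*P(-5*(-3)*4) = (40*(-64))*(2 - 2/(-5*(-3)*4)) = -2560*(2 - 2/(15*4)) = -2560*(2 - 2/60) = -2560*(2 - 2*1/60) = -2560*(2 - 1/30) = -2560*59/30 = -15104/3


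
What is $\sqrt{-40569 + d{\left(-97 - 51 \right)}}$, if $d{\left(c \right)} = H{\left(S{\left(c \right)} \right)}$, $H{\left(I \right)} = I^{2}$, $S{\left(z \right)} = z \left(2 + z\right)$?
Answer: $\sqrt{466865095} \approx 21607.0$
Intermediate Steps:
$d{\left(c \right)} = c^{2} \left(2 + c\right)^{2}$ ($d{\left(c \right)} = \left(c \left(2 + c\right)\right)^{2} = c^{2} \left(2 + c\right)^{2}$)
$\sqrt{-40569 + d{\left(-97 - 51 \right)}} = \sqrt{-40569 + \left(-97 - 51\right)^{2} \left(2 - 148\right)^{2}} = \sqrt{-40569 + \left(-148\right)^{2} \left(2 - 148\right)^{2}} = \sqrt{-40569 + 21904 \left(-146\right)^{2}} = \sqrt{-40569 + 21904 \cdot 21316} = \sqrt{-40569 + 466905664} = \sqrt{466865095}$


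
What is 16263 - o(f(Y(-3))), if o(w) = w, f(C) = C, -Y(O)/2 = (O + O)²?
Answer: 16335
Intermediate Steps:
Y(O) = -8*O² (Y(O) = -2*(O + O)² = -2*4*O² = -8*O²)
16263 - o(f(Y(-3))) = 16263 - (-8)*(-3)² = 16263 - (-8)*9 = 16263 - 1*(-72) = 16263 + 72 = 16335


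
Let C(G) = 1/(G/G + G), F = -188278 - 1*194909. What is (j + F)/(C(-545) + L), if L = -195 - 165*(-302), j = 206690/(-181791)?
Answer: -37895124106208/4908618597249 ≈ -7.7201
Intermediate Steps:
F = -383187 (F = -188278 - 194909 = -383187)
C(G) = 1/(1 + G)
j = -206690/181791 (j = 206690*(-1/181791) = -206690/181791 ≈ -1.1370)
L = 49635 (L = -195 + 49830 = 49635)
(j + F)/(C(-545) + L) = (-206690/181791 - 383187)/(1/(1 - 545) + 49635) = -69660154607/(181791*(1/(-544) + 49635)) = -69660154607/(181791*(-1/544 + 49635)) = -69660154607/(181791*27001439/544) = -69660154607/181791*544/27001439 = -37895124106208/4908618597249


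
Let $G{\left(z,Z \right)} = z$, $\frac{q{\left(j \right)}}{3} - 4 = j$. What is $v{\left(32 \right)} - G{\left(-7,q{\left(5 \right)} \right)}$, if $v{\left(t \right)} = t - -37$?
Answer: $76$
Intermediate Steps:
$q{\left(j \right)} = 12 + 3 j$
$v{\left(t \right)} = 37 + t$ ($v{\left(t \right)} = t + 37 = 37 + t$)
$v{\left(32 \right)} - G{\left(-7,q{\left(5 \right)} \right)} = \left(37 + 32\right) - -7 = 69 + 7 = 76$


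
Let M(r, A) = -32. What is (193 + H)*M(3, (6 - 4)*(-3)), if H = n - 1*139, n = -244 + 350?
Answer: -5120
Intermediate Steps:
n = 106
H = -33 (H = 106 - 1*139 = 106 - 139 = -33)
(193 + H)*M(3, (6 - 4)*(-3)) = (193 - 33)*(-32) = 160*(-32) = -5120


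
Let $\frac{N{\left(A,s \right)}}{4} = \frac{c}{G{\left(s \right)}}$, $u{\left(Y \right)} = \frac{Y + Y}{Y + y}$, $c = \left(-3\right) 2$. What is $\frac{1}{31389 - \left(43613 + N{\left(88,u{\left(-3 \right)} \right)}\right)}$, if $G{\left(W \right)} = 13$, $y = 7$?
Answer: $- \frac{13}{158888} \approx -8.1819 \cdot 10^{-5}$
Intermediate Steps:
$c = -6$
$u{\left(Y \right)} = \frac{2 Y}{7 + Y}$ ($u{\left(Y \right)} = \frac{Y + Y}{Y + 7} = \frac{2 Y}{7 + Y}$)
$N{\left(A,s \right)} = - \frac{24}{13}$ ($N{\left(A,s \right)} = 4 \left(- \frac{6}{13}\right) = - \frac{24}{13}$)
$\frac{1}{31389 - \left(43613 + N{\left(88,u{\left(-3 \right)} \right)}\right)} = \frac{1}{31389 - \frac{566945}{13}} = \frac{1}{- \frac{158888}{13}} = - \frac{13}{158888}$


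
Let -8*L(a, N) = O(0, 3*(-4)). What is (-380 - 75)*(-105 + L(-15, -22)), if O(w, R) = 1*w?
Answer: 47775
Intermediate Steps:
O(w, R) = w
L(a, N) = 0 (L(a, N) = -⅛*0 = 0)
(-380 - 75)*(-105 + L(-15, -22)) = (-380 - 75)*(-105 + 0) = -455*(-105) = 47775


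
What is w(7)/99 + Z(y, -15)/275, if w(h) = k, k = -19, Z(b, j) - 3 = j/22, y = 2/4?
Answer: -9991/54450 ≈ -0.18349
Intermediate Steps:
y = ½ (y = 2*(¼) = ½ ≈ 0.50000)
Z(b, j) = 3 + j/22
w(h) = -19
w(7)/99 + Z(y, -15)/275 = -19/99 + (3 + (1/22)*(-15))/275 = -19*1/99 + (3 - 15/22)*(1/275) = -19/99 + (51/22)*(1/275) = -19/99 + 51/6050 = -9991/54450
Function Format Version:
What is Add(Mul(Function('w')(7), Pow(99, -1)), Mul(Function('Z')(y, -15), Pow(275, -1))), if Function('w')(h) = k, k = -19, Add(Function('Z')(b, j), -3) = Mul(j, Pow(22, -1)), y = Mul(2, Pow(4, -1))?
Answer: Rational(-9991, 54450) ≈ -0.18349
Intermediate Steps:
y = Rational(1, 2) (y = Mul(2, Rational(1, 4)) = Rational(1, 2) ≈ 0.50000)
Function('Z')(b, j) = Add(3, Mul(Rational(1, 22), j)) (Function('Z')(b, j) = Add(3, Mul(j, Pow(22, -1))) = Add(3, Mul(j, Rational(1, 22))) = Add(3, Mul(Rational(1, 22), j)))
Function('w')(h) = -19
Add(Mul(Function('w')(7), Pow(99, -1)), Mul(Function('Z')(y, -15), Pow(275, -1))) = Add(Mul(-19, Pow(99, -1)), Mul(Add(3, Mul(Rational(1, 22), -15)), Pow(275, -1))) = Add(Mul(-19, Rational(1, 99)), Mul(Add(3, Rational(-15, 22)), Rational(1, 275))) = Add(Rational(-19, 99), Mul(Rational(51, 22), Rational(1, 275))) = Add(Rational(-19, 99), Rational(51, 6050)) = Rational(-9991, 54450)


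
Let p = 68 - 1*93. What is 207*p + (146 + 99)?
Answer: -4930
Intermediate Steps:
p = -25 (p = 68 - 93 = -25)
207*p + (146 + 99) = 207*(-25) + (146 + 99) = -5175 + 245 = -4930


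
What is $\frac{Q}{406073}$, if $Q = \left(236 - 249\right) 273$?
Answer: $- \frac{3549}{406073} \approx -0.0087398$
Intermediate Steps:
$Q = -3549$ ($Q = \left(-13\right) 273 = -3549$)
$\frac{Q}{406073} = - \frac{3549}{406073}$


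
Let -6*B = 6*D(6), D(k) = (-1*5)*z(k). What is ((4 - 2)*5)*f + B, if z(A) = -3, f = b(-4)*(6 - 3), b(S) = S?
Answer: -135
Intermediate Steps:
f = -12 (f = -4*(6 - 3) = -4*3 = -12)
D(k) = 15 (D(k) = -1*5*(-3) = -5*(-3) = 15)
B = -15 ≈ -15.000
((4 - 2)*5)*f + B = ((4 - 2)*5)*(-12) - 15 = (2*5)*(-12) - 15 = 10*(-12) - 15 = -120 - 15 = -135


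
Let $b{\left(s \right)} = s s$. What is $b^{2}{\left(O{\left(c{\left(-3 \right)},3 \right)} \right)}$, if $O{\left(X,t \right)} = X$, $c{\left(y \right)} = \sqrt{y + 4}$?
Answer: $1$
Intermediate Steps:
$c{\left(y \right)} = \sqrt{4 + y}$
$b{\left(s \right)} = s^{2}$
$b^{2}{\left(O{\left(c{\left(-3 \right)},3 \right)} \right)} = \left(\left(\sqrt{4 - 3}\right)^{2}\right)^{2} = \left(\left(\sqrt{1}\right)^{2}\right)^{2} = \left(1^{2}\right)^{2} = 1^{2} = 1$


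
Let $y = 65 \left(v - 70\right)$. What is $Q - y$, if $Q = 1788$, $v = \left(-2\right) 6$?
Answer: $7118$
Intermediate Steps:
$v = -12$
$y = -5330$ ($y = 65 \left(-12 - 70\right) = 65 \left(-82\right) = -5330$)
$Q - y = 1788 - -5330 = 1788 + 5330 = 7118$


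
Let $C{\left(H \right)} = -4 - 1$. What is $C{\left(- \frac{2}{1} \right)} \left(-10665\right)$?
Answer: $53325$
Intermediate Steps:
$C{\left(H \right)} = -5$
$C{\left(- \frac{2}{1} \right)} \left(-10665\right) = \left(-5\right) \left(-10665\right) = 53325$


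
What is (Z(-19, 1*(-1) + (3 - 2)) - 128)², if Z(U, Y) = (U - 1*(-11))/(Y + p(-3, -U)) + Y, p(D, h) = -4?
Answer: 15876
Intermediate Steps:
Z(U, Y) = Y + (11 + U)/(-4 + Y) (Z(U, Y) = (U - 1*(-11))/(Y - 4) + Y = (U + 11)/(-4 + Y) + Y = (11 + U)/(-4 + Y) + Y = Y + (11 + U)/(-4 + Y))
(Z(-19, 1*(-1) + (3 - 2)) - 128)² = ((11 - 19 + (1*(-1) + (3 - 2))² - 4*(1*(-1) + (3 - 2)))/(-4 + (1*(-1) + (3 - 2))) - 128)² = ((11 - 19 + (-1 + 1)² - 4*(-1 + 1))/(-4 + (-1 + 1)) - 128)² = ((11 - 19 + 0² - 4*0)/(-4 + 0) - 128)² = ((11 - 19 + 0 + 0)/(-4) - 128)² = (-¼*(-8) - 128)² = (2 - 128)² = (-126)² = 15876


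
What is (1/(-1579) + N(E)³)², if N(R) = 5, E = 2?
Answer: 38956495876/2493241 ≈ 15625.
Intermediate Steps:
(1/(-1579) + N(E)³)² = (1/(-1579) + 5³)² = (-1/1579 + 125)² = (197374/1579)² = 38956495876/2493241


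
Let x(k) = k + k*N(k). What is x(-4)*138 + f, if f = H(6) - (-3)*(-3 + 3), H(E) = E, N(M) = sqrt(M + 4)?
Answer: -546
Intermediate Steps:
N(M) = sqrt(4 + M)
x(k) = k + k*sqrt(4 + k)
f = 6 (f = 6 - (-3)*(-3 + 3) = 6 - (-3)*0 = 6 - 1*0 = 6 + 0 = 6)
x(-4)*138 + f = -4*(1 + sqrt(4 - 4))*138 + 6 = -4*(1 + sqrt(0))*138 + 6 = -4*(1 + 0)*138 + 6 = -4*1*138 + 6 = -4*138 + 6 = -552 + 6 = -546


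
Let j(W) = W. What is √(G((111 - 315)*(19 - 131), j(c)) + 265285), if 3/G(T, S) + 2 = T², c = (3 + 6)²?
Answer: √72294532130029953458446/522031102 ≈ 515.06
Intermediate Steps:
c = 81 (c = 9² = 81)
G(T, S) = 3/(-2 + T²)
√(G((111 - 315)*(19 - 131), j(c)) + 265285) = √(3/(-2 + ((111 - 315)*(19 - 131))²) + 265285) = √(3/(-2 + (-204*(-112))²) + 265285) = √(3/(-2 + 22848²) + 265285) = √(3/(-2 + 522031104) + 265285) = √(3/522031102 + 265285) = √(138487020894073/522031102) = √72294532130029953458446/522031102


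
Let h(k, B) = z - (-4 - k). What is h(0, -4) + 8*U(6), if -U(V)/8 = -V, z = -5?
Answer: 383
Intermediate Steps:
U(V) = 8*V (U(V) = -(-8)*V = 8*V)
h(k, B) = -1 + k (h(k, B) = -5 - (-4 - k) = -5 + (4 + k) = -1 + k)
h(0, -4) + 8*U(6) = (-1 + 0) + 8*(8*6) = -1 + 8*48 = -1 + 384 = 383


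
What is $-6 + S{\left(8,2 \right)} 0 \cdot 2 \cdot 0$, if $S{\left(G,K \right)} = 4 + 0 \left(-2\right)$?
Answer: $-6$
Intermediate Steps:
$S{\left(G,K \right)} = 4$ ($S{\left(G,K \right)} = 4 + 0 = 4$)
$-6 + S{\left(8,2 \right)} 0 \cdot 2 \cdot 0 = -6 + 4 \cdot 0 \cdot 2 \cdot 0 = -6 + 4 \cdot 0 \cdot 0 = -6 + 4 \cdot 0 = -6 + 0 = -6$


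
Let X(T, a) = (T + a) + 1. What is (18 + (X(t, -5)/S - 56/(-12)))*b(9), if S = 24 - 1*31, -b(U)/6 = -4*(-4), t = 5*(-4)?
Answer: -17536/7 ≈ -2505.1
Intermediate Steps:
t = -20
X(T, a) = 1 + T + a
b(U) = -96 (b(U) = -(-24)*(-4) = -6*16 = -96)
S = -7 (S = 24 - 31 = -7)
(18 + (X(t, -5)/S - 56/(-12)))*b(9) = (18 + ((1 - 20 - 5)/(-7) - 56/(-12)))*(-96) = (18 + (-24*(-⅐) - 56*(-1/12)))*(-96) = (18 + (24/7 + 14/3))*(-96) = (18 + 170/21)*(-96) = (548/21)*(-96) = -17536/7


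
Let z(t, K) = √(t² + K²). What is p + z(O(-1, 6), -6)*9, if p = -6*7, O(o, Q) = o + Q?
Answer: -42 + 9*√61 ≈ 28.292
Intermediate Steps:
O(o, Q) = Q + o
p = -42
z(t, K) = √(K² + t²)
p + z(O(-1, 6), -6)*9 = -42 + √((-6)² + (6 - 1)²)*9 = -42 + √(36 + 5²)*9 = -42 + √(36 + 25)*9 = -42 + √61*9 = -42 + 9*√61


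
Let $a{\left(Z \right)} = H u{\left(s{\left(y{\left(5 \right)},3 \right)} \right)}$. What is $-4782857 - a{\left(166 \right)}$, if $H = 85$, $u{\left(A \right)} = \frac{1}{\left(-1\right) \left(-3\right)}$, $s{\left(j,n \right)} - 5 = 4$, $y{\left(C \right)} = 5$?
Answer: $- \frac{14348656}{3} \approx -4.7829 \cdot 10^{6}$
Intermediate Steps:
$s{\left(j,n \right)} = 9$ ($s{\left(j,n \right)} = 5 + 4 = 9$)
$u{\left(A \right)} = \frac{1}{3}$
$a{\left(Z \right)} = \frac{85}{3}$ ($a{\left(Z \right)} = 85 \cdot \frac{1}{3} = \frac{85}{3}$)
$-4782857 - a{\left(166 \right)} = -4782857 - \frac{85}{3} = - \frac{14348656}{3}$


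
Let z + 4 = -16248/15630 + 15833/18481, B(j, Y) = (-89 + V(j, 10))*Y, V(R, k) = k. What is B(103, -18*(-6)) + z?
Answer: -410957492263/48143005 ≈ -8536.2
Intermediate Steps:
B(j, Y) = -79*Y (B(j, Y) = (-89 + 10)*Y = -79*Y)
z = -201373603/48143005 (z = -4 + (-16248/15630 + 15833/18481) = -4 + (-16248*1/15630 + 15833*(1/18481)) = -4 + (-2708/2605 + 15833/18481) = -4 - 8801583/48143005 = -201373603/48143005 ≈ -4.1828)
B(103, -18*(-6)) + z = -(-1422)*(-6) - 201373603/48143005 = -79*108 - 201373603/48143005 = -8532 - 201373603/48143005 = -410957492263/48143005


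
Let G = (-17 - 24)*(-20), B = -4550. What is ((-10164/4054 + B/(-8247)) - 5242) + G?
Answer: -73953798722/16716669 ≈ -4424.0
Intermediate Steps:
G = 820 (G = -41*(-20) = 820)
((-10164/4054 + B/(-8247)) - 5242) + G = ((-10164/4054 - 4550/(-8247)) - 5242) + 820 = ((-10164*1/4054 - 4550*(-1/8247)) - 5242) + 820 = ((-5082/2027 + 4550/8247) - 5242) + 820 = (-32688404/16716669 - 5242) + 820 = -87661467302/16716669 + 820 = -73953798722/16716669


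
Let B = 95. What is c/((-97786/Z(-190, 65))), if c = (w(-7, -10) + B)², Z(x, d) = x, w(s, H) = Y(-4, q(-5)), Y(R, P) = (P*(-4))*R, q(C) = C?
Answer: 21375/48893 ≈ 0.43718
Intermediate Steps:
Y(R, P) = -4*P*R (Y(R, P) = (-4*P)*R = -4*P*R)
w(s, H) = -80 (w(s, H) = -4*(-5)*(-4) = -80)
c = 225 (c = (-80 + 95)² = 15² = 225)
c/((-97786/Z(-190, 65))) = 225/((-97786/(-190))) = 225/((-97786*(-1/190))) = 225/(48893/95) = 225*(95/48893) = 21375/48893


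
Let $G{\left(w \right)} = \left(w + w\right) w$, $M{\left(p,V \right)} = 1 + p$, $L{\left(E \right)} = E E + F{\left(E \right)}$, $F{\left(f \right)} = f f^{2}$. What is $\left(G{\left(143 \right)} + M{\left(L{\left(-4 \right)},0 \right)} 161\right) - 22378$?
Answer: $10953$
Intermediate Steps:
$F{\left(f \right)} = f^{3}$
$L{\left(E \right)} = E^{2} + E^{3}$ ($L{\left(E \right)} = E E + E^{3} = E^{2} + E^{3}$)
$G{\left(w \right)} = 2 w^{2}$ ($G{\left(w \right)} = 2 w w = 2 w^{2}$)
$\left(G{\left(143 \right)} + M{\left(L{\left(-4 \right)},0 \right)} 161\right) - 22378 = \left(2 \cdot 143^{2} + \left(1 + \left(-4\right)^{2} \left(1 - 4\right)\right) 161\right) - 22378 = \left(2 \cdot 20449 + \left(1 + 16 \left(-3\right)\right) 161\right) - 22378 = \left(40898 + \left(1 - 48\right) 161\right) - 22378 = \left(40898 - 7567\right) - 22378 = 33331 - 22378 = 10953$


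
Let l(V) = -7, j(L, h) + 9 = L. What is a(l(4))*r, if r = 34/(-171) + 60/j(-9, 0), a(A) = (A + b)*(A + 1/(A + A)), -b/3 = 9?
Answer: -112948/133 ≈ -849.23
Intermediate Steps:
j(L, h) = -9 + L
b = -27 (b = -3*9 = -27)
a(A) = (-27 + A)*(A + 1/(2*A)) (a(A) = (A - 27)*(A + 1/(A + A)) = (-27 + A)*(A + 1/(2*A)))
r = -604/171 (r = 34/(-171) + 60/(-9 - 9) = 34*(-1/171) + 60/(-18) = -34/171 + 60*(-1/18) = -34/171 - 10/3 = -604/171 ≈ -3.5322)
a(l(4))*r = (1/2 + (-7)**2 - 27*(-7) - 27/2/(-7))*(-604/171) = (1/2 + 49 + 189 - 27/2*(-1/7))*(-604/171) = (1/2 + 49 + 189 + 27/14)*(-604/171) = (1683/7)*(-604/171) = -112948/133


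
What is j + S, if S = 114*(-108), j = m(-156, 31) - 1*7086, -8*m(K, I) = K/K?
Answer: -155185/8 ≈ -19398.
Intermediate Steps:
m(K, I) = -⅛ (m(K, I) = -K/(8*K) = -⅛*1 = -⅛)
j = -56689/8 (j = -⅛ - 1*7086 = -⅛ - 7086 = -56689/8 ≈ -7086.1)
S = -12312
j + S = -56689/8 - 12312 = -155185/8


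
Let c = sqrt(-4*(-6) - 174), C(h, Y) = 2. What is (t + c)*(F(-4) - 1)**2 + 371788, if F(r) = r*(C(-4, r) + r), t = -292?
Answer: 357480 + 245*I*sqrt(6) ≈ 3.5748e+5 + 600.13*I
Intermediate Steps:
F(r) = r*(2 + r)
c = 5*I*sqrt(6) (c = sqrt(24 - 174) = sqrt(-150) = 5*I*sqrt(6) ≈ 12.247*I)
(t + c)*(F(-4) - 1)**2 + 371788 = (-292 + 5*I*sqrt(6))*(-4*(2 - 4) - 1)**2 + 371788 = (-292 + 5*I*sqrt(6))*(-4*(-2) - 1)**2 + 371788 = (-292 + 5*I*sqrt(6))*(8 - 1)**2 + 371788 = (-292 + 5*I*sqrt(6))*7**2 + 371788 = (-292 + 5*I*sqrt(6))*49 + 371788 = (-14308 + 245*I*sqrt(6)) + 371788 = 357480 + 245*I*sqrt(6)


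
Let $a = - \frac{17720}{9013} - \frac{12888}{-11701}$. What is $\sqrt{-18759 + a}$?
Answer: $\frac{i \sqrt{208648083750940429559}}{105461113} \approx 136.97 i$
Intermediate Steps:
$a = - \frac{91182176}{105461113}$ ($a = \left(-17720\right) \frac{1}{9013} - - \frac{12888}{11701} = - \frac{17720}{9013} + \frac{12888}{11701} = - \frac{91182176}{105461113} \approx -0.8646$)
$\sqrt{-18759 + a} = \sqrt{-18759 - \frac{91182176}{105461113}} = \sqrt{- \frac{1978436200943}{105461113}} = \frac{i \sqrt{208648083750940429559}}{105461113}$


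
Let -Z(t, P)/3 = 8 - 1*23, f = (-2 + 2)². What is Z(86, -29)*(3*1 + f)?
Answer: 135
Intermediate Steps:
f = 0 (f = 0² = 0)
Z(t, P) = 45 (Z(t, P) = -3*(8 - 1*23) = -3*(8 - 23) = -3*(-15) = 45)
Z(86, -29)*(3*1 + f) = 45*(3*1 + 0) = 45*(3 + 0) = 45*3 = 135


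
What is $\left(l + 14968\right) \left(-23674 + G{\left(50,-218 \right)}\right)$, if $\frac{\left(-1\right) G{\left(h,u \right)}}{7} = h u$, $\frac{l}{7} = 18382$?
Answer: $7559303892$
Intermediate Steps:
$l = 128674$ ($l = 7 \cdot 18382 = 128674$)
$G{\left(h,u \right)} = - 7 h u$
$\left(l + 14968\right) \left(-23674 + G{\left(50,-218 \right)}\right) = \left(128674 + 14968\right) \left(-23674 - 350 \left(-218\right)\right) = 143642 \left(-23674 + 76300\right) = 143642 \cdot 52626 = 7559303892$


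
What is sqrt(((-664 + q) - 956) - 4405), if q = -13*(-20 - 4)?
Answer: I*sqrt(5713) ≈ 75.584*I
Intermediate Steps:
q = 312 (q = -13*(-24) = 312)
sqrt(((-664 + q) - 956) - 4405) = sqrt(((-664 + 312) - 956) - 4405) = sqrt((-352 - 956) - 4405) = sqrt(-1308 - 4405) = sqrt(-5713) = I*sqrt(5713)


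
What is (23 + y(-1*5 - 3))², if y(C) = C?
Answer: 225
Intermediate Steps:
(23 + y(-1*5 - 3))² = (23 + (-1*5 - 3))² = (23 + (-5 - 3))² = (23 - 8)² = 15² = 225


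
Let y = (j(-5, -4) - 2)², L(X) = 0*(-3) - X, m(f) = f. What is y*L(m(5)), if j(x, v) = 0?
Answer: -20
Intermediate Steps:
L(X) = -X (L(X) = 0 - X = -X)
y = 4 (y = (0 - 2)² = (-2)² = 4)
y*L(m(5)) = 4*(-1*5) = 4*(-5) = -20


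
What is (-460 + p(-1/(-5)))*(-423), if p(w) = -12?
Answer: 199656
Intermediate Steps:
(-460 + p(-1/(-5)))*(-423) = (-460 - 12)*(-423) = -472*(-423) = 199656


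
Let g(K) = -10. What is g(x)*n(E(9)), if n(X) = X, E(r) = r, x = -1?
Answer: -90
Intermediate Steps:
g(x)*n(E(9)) = -10*9 = -90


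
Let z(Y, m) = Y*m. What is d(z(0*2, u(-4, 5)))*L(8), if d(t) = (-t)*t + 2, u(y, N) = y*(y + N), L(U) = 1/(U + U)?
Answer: 1/8 ≈ 0.12500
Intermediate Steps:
L(U) = 1/(2*U)
u(y, N) = y*(N + y)
d(t) = 2 - t**2 (d(t) = -t**2 + 2 = 2 - t**2)
d(z(0*2, u(-4, 5)))*L(8) = (2 - ((0*2)*(-4*(5 - 4)))**2)*((1/2)/8) = (2 - (0*(-4*1))**2)*((1/2)*(1/8)) = (2 - (0*(-4))**2)*(1/16) = (2 - 1*0**2)*(1/16) = (2 - 1*0)*(1/16) = (2 + 0)*(1/16) = 2*(1/16) = 1/8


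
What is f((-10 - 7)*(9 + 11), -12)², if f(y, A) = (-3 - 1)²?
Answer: 256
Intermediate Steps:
f(y, A) = 16 (f(y, A) = (-4)² = 16)
f((-10 - 7)*(9 + 11), -12)² = 16² = 256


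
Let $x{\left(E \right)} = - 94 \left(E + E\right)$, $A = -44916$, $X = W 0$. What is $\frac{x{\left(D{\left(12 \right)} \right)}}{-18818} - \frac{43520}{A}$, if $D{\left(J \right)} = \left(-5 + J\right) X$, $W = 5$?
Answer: $\frac{10880}{11229} \approx 0.96892$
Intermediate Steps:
$X = 0$ ($X = 5 \cdot 0 = 0$)
$D{\left(J \right)} = 0$ ($D{\left(J \right)} = \left(-5 + J\right) 0 = 0$)
$x{\left(E \right)} = - 188 E$ ($x{\left(E \right)} = - 94 \cdot 2 E = - 188 E$)
$\frac{x{\left(D{\left(12 \right)} \right)}}{-18818} - \frac{43520}{A} = \frac{\left(-188\right) 0}{-18818} - \frac{43520}{-44916} = 0 \left(- \frac{1}{18818}\right) - - \frac{10880}{11229} = 0 + \frac{10880}{11229} = \frac{10880}{11229}$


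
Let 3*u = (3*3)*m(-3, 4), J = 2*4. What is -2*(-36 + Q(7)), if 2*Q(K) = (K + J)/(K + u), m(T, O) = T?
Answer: 159/2 ≈ 79.500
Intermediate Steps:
J = 8
u = -9 (u = ((3*3)*(-3))/3 = (9*(-3))/3 = (⅓)*(-27) = -9)
Q(K) = (8 + K)/(2*(-9 + K)) (Q(K) = ((K + 8)/(K - 9))/2 = ((8 + K)/(-9 + K))/2 = (8 + K)/(2*(-9 + K)))
-2*(-36 + Q(7)) = -2*(-36 + (8 + 7)/(2*(-9 + 7))) = -2*(-36 + (½)*15/(-2)) = -2*(-36 + (½)*(-½)*15) = -2*(-36 - 15/4) = -2*(-159/4) = 159/2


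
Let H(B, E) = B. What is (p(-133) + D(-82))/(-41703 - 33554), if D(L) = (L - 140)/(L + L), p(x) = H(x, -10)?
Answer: 10795/6171074 ≈ 0.0017493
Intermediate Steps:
p(x) = x
D(L) = (-140 + L)/(2*L) (D(L) = (-140 + L)/((2*L)) = (-140 + L)*(1/(2*L)) = (-140 + L)/(2*L))
(p(-133) + D(-82))/(-41703 - 33554) = (-133 + (½)*(-140 - 82)/(-82))/(-41703 - 33554) = (-133 + (½)*(-1/82)*(-222))/(-75257) = (-133 + 111/82)*(-1/75257) = -10795/82*(-1/75257) = 10795/6171074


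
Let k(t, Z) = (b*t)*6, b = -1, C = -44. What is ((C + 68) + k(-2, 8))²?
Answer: 1296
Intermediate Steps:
k(t, Z) = -6*t (k(t, Z) = -t*6 = -6*t)
((C + 68) + k(-2, 8))² = ((-44 + 68) - 6*(-2))² = (24 + 12)² = 36² = 1296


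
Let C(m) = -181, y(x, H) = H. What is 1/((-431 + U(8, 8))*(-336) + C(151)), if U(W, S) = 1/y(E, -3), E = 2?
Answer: 1/144747 ≈ 6.9086e-6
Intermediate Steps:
U(W, S) = -⅓ (U(W, S) = 1/(-3) = -⅓)
1/((-431 + U(8, 8))*(-336) + C(151)) = 1/((-431 - ⅓)*(-336) - 181) = 1/(-1294/3*(-336) - 181) = 1/(144928 - 181) = 1/144747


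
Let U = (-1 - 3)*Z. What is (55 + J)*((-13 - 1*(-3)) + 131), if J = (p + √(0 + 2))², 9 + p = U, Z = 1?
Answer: 27346 - 3146*√2 ≈ 22897.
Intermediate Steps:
U = -4 (U = (-1 - 3)*1 = -4*1 = -4)
p = -13 (p = -9 - 4 = -13)
J = (-13 + √2)² (J = (-13 + √(0 + 2))² = (-13 + √2)² ≈ 134.23)
(55 + J)*((-13 - 1*(-3)) + 131) = (55 + (13 - √2)²)*((-13 - 1*(-3)) + 131) = (55 + (13 - √2)²)*((-13 + 3) + 131) = (55 + (13 - √2)²)*(-10 + 131) = (55 + (13 - √2)²)*121 = 6655 + 121*(13 - √2)²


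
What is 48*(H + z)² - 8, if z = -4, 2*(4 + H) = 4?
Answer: 1720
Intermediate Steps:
H = -2 (H = -4 + (½)*4 = -4 + 2 = -2)
48*(H + z)² - 8 = 48*(-2 - 4)² - 8 = 48*(-6)² - 8 = 48*36 - 8 = 1728 - 8 = 1720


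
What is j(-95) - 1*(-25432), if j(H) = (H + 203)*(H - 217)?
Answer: -8264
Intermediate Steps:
j(H) = (-217 + H)*(203 + H) (j(H) = (203 + H)*(-217 + H) = (-217 + H)*(203 + H))
j(-95) - 1*(-25432) = (-44051 + (-95)**2 - 14*(-95)) - 1*(-25432) = (-44051 + 9025 + 1330) + 25432 = -33696 + 25432 = -8264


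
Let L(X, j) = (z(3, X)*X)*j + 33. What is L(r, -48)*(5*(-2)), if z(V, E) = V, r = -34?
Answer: -49290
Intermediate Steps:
L(X, j) = 33 + 3*X*j (L(X, j) = (3*X)*j + 33 = 3*X*j + 33 = 33 + 3*X*j)
L(r, -48)*(5*(-2)) = (33 + 3*(-34)*(-48))*(5*(-2)) = (33 + 4896)*(-10) = 4929*(-10) = -49290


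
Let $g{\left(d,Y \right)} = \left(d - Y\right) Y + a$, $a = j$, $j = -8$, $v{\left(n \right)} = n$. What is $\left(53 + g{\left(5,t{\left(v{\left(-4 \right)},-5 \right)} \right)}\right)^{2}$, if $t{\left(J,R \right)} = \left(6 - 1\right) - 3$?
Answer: $2601$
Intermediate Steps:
$t{\left(J,R \right)} = 2$ ($t{\left(J,R \right)} = 5 - 3 = 2$)
$a = -8$
$g{\left(d,Y \right)} = -8 + Y \left(d - Y\right)$ ($g{\left(d,Y \right)} = \left(d - Y\right) Y - 8 = Y \left(d - Y\right) - 8 = -8 + Y \left(d - Y\right)$)
$\left(53 + g{\left(5,t{\left(v{\left(-4 \right)},-5 \right)} \right)}\right)^{2} = \left(53 - 2\right)^{2} = 51^{2} = 2601$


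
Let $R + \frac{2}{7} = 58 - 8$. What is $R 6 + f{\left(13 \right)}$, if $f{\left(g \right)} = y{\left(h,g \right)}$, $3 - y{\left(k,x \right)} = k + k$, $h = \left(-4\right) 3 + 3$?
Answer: $\frac{2235}{7} \approx 319.29$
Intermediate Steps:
$h = -9$ ($h = -12 + 3 = -9$)
$y{\left(k,x \right)} = 3 - 2 k$ ($y{\left(k,x \right)} = 3 - \left(k + k\right) = 3 - 2 k$)
$f{\left(g \right)} = 21$ ($f{\left(g \right)} = 3 - -18 = 3 + 18 = 21$)
$R = \frac{348}{7}$ ($R = - \frac{2}{7} + \left(58 - 8\right) = - \frac{2}{7} + 50 = \frac{348}{7} \approx 49.714$)
$R 6 + f{\left(13 \right)} = \frac{348}{7} \cdot 6 + 21 = \frac{2088}{7} + 21 = \frac{2235}{7}$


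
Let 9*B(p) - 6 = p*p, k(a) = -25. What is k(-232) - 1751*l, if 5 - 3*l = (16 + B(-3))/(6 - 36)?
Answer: -887503/270 ≈ -3287.0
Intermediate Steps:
B(p) = ⅔ + p²/9 (B(p) = ⅔ + (p*p)/9 = ⅔ + p²/9)
l = 503/270 (l = 5/3 - (16 + (⅔ + (⅑)*(-3)²))/(3*(6 - 36)) = 5/3 - (16 + (⅔ + (⅑)*9))/(3*(-30)) = 5/3 - (16 + (⅔ + 1))*(-1)/(3*30) = 5/3 - (16 + 5/3)*(-1)/(3*30) = 5/3 - 53*(-1)/(9*30) = 5/3 - ⅓*(-53/90) = 5/3 + 53/270 = 503/270 ≈ 1.8630)
k(-232) - 1751*l = -25 - 1751*503/270 = -25 - 880753/270 = -887503/270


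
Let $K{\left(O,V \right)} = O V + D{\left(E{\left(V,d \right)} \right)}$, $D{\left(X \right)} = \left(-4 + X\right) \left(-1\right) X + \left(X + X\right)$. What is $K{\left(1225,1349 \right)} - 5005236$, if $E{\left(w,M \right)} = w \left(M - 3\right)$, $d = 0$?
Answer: $-19755202$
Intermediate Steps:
$E{\left(w,M \right)} = w \left(-3 + M\right)$
$D{\left(X \right)} = 2 X + X \left(4 - X\right)$ ($D{\left(X \right)} = \left(4 - X\right) X + 2 X = X \left(4 - X\right) + 2 X = 2 X + X \left(4 - X\right)$)
$K{\left(O,V \right)} = O V - 3 V \left(6 + 3 V\right)$ ($K{\left(O,V \right)} = O V + V \left(-3 + 0\right) \left(6 - V \left(-3 + 0\right)\right) = O V + V \left(-3\right) \left(6 - V \left(-3\right)\right) = O V + - 3 V \left(6 - - 3 V\right) = O V + - 3 V \left(6 + 3 V\right) = O V - 3 V \left(6 + 3 V\right)$)
$K{\left(1225,1349 \right)} - 5005236 = 1349 \left(-18 + 1225 - 12141\right) - 5005236 = 1349 \left(-10934\right) - 5005236 = -14749966 - 5005236 = -19755202$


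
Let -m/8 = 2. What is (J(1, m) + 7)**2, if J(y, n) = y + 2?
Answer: 100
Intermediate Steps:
m = -16 (m = -8*2 = -16)
J(y, n) = 2 + y
(J(1, m) + 7)**2 = ((2 + 1) + 7)**2 = (3 + 7)**2 = 10**2 = 100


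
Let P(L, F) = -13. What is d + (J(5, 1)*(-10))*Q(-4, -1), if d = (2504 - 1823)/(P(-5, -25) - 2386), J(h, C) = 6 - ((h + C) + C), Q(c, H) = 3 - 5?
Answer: -48661/2399 ≈ -20.284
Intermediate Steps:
Q(c, H) = -2
J(h, C) = 6 - h - 2*C (J(h, C) = 6 - ((C + h) + C) = 6 - (h + 2*C) = 6 + (-h - 2*C) = 6 - h - 2*C)
d = -681/2399 (d = (2504 - 1823)/(-13 - 2386) = 681/(-2399) = 681*(-1/2399) = -681/2399 ≈ -0.28387)
d + (J(5, 1)*(-10))*Q(-4, -1) = -681/2399 + ((6 - 1*5 - 2*1)*(-10))*(-2) = -681/2399 + ((6 - 5 - 2)*(-10))*(-2) = -681/2399 - 1*(-10)*(-2) = -681/2399 + 10*(-2) = -681/2399 - 20 = -48661/2399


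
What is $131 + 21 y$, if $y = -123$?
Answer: $-2452$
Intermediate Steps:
$131 + 21 y = 131 + 21 \left(-123\right) = 131 - 2583 = -2452$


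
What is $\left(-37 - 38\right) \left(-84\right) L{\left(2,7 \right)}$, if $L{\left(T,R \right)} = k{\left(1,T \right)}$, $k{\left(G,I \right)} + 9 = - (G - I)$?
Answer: $-50400$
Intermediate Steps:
$k{\left(G,I \right)} = -9 + I - G$ ($k{\left(G,I \right)} = -9 - \left(G - I\right) = -9 + I - G$)
$L{\left(T,R \right)} = -10 + T$ ($L{\left(T,R \right)} = -9 + T - 1 = -10 + T$)
$\left(-37 - 38\right) \left(-84\right) L{\left(2,7 \right)} = \left(-37 - 38\right) \left(-84\right) \left(-10 + 2\right) = \left(-75\right) \left(-84\right) \left(-8\right) = 6300 \left(-8\right) = -50400$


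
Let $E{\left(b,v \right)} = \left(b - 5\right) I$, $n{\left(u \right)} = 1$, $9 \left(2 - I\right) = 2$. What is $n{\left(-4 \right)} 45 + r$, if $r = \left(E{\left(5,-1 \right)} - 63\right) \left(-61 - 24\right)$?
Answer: $5400$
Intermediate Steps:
$I = \frac{16}{9}$ ($I = 2 - \frac{2}{9} = \frac{16}{9} \approx 1.7778$)
$E{\left(b,v \right)} = - \frac{80}{9} + \frac{16 b}{9}$ ($E{\left(b,v \right)} = \left(b - 5\right) \frac{16}{9} = \left(-5 + b\right) \frac{16}{9} = - \frac{80}{9} + \frac{16 b}{9}$)
$r = 5355$ ($r = \left(\left(- \frac{80}{9} + \frac{16}{9} \cdot 5\right) - 63\right) \left(-61 - 24\right) = \left(\left(- \frac{80}{9} + \frac{80}{9}\right) - 63\right) \left(-85\right) = \left(0 - 63\right) \left(-85\right) = \left(-63\right) \left(-85\right) = 5355$)
$n{\left(-4 \right)} 45 + r = 1 \cdot 45 + 5355 = 45 + 5355 = 5400$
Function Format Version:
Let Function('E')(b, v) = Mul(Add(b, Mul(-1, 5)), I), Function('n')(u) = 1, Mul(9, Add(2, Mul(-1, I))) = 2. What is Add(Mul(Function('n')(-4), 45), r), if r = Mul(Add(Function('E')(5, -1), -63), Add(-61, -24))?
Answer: 5400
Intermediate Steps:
I = Rational(16, 9) (I = Add(2, Mul(Rational(-1, 9), 2)) = Add(2, Rational(-2, 9)) = Rational(16, 9) ≈ 1.7778)
Function('E')(b, v) = Add(Rational(-80, 9), Mul(Rational(16, 9), b)) (Function('E')(b, v) = Mul(Add(b, Mul(-1, 5)), Rational(16, 9)) = Mul(Add(b, -5), Rational(16, 9)) = Mul(Add(-5, b), Rational(16, 9)) = Add(Rational(-80, 9), Mul(Rational(16, 9), b)))
r = 5355 (r = Mul(Add(Add(Rational(-80, 9), Mul(Rational(16, 9), 5)), -63), Add(-61, -24)) = Mul(Add(Add(Rational(-80, 9), Rational(80, 9)), -63), -85) = Mul(Add(0, -63), -85) = Mul(-63, -85) = 5355)
Add(Mul(Function('n')(-4), 45), r) = Add(Mul(1, 45), 5355) = Add(45, 5355) = 5400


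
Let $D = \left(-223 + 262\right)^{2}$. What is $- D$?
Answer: $-1521$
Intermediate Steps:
$D = 1521$ ($D = 39^{2} = 1521$)
$- D = \left(-1\right) 1521 = -1521$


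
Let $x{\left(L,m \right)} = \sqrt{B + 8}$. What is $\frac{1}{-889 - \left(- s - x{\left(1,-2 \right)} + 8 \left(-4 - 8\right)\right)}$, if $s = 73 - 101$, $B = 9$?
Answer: $- \frac{821}{674024} - \frac{\sqrt{17}}{674024} \approx -0.0012242$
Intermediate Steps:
$x{\left(L,m \right)} = \sqrt{17}$ ($x{\left(L,m \right)} = \sqrt{9 + 8} = \sqrt{17}$)
$s = -28$ ($s = 73 - 101 = -28$)
$\frac{1}{-889 - \left(- s - x{\left(1,-2 \right)} + 8 \left(-4 - 8\right)\right)} = \frac{1}{-889 - \left(28 - \sqrt{17} + 8 \left(-4 - 8\right)\right)} = \frac{1}{-889 - \left(-68 - \sqrt{17}\right)} = \frac{1}{-889 + \left(\left(-28 + \sqrt{17}\right) + 96\right)} = \frac{1}{-889 + \left(68 + \sqrt{17}\right)} = \frac{1}{-821 + \sqrt{17}}$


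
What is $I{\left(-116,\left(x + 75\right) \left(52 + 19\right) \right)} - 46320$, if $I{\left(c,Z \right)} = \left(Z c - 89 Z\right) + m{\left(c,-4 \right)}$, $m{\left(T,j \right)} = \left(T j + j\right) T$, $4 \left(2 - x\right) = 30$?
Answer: $- \frac{2222505}{2} \approx -1.1113 \cdot 10^{6}$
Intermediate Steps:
$x = - \frac{11}{2}$ ($x = 2 - \frac{15}{2} = - \frac{11}{2} \approx -5.5$)
$m{\left(T,j \right)} = T \left(j + T j\right)$ ($m{\left(T,j \right)} = \left(j + T j\right) T = T \left(j + T j\right)$)
$I{\left(c,Z \right)} = - 89 Z + Z c - 4 c \left(1 + c\right)$ ($I{\left(c,Z \right)} = \left(Z c - 89 Z\right) + c \left(-4\right) \left(1 + c\right) = \left(- 89 Z + Z c\right) - 4 c \left(1 + c\right) = - 89 Z + Z c - 4 c \left(1 + c\right)$)
$I{\left(-116,\left(x + 75\right) \left(52 + 19\right) \right)} - 46320 = \left(- 89 \left(- \frac{11}{2} + 75\right) \left(52 + 19\right) + \left(- \frac{11}{2} + 75\right) \left(52 + 19\right) \left(-116\right) - - 464 \left(1 - 116\right)\right) - 46320 = \left(- 89 \cdot \frac{139}{2} \cdot 71 + \frac{139}{2} \cdot 71 \left(-116\right) - \left(-464\right) \left(-115\right)\right) - 46320 = \left(\left(-89\right) \frac{9869}{2} + \frac{9869}{2} \left(-116\right) - 53360\right) - 46320 = \left(- \frac{878341}{2} - 572402 - 53360\right) - 46320 = - \frac{2129865}{2} - 46320 = - \frac{2222505}{2}$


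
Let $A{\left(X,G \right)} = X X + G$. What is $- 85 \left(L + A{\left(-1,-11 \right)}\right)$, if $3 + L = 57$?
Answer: $-3740$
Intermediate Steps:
$A{\left(X,G \right)} = G + X^{2}$ ($A{\left(X,G \right)} = X^{2} + G = G + X^{2}$)
$L = 54$ ($L = -3 + 57 = 54$)
$- 85 \left(L + A{\left(-1,-11 \right)}\right) = - 85 \left(54 - \left(11 - \left(-1\right)^{2}\right)\right) = - 85 \left(54 + \left(-11 + 1\right)\right) = - 85 \left(54 - 10\right) = \left(-85\right) 44 = -3740$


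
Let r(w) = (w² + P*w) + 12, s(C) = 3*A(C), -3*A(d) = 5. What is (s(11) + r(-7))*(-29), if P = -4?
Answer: -2436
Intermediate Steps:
A(d) = -5/3 (A(d) = -⅓*5 = -5/3)
s(C) = -5 (s(C) = 3*(-5/3) = -5)
r(w) = 12 + w² - 4*w (r(w) = (w² - 4*w) + 12 = 12 + w² - 4*w)
(s(11) + r(-7))*(-29) = (-5 + (12 + (-7)² - 4*(-7)))*(-29) = (-5 + (12 + 49 + 28))*(-29) = (-5 + 89)*(-29) = 84*(-29) = -2436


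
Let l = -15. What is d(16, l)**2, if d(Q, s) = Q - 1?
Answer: 225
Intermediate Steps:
d(Q, s) = -1 + Q
d(16, l)**2 = (-1 + 16)**2 = 15**2 = 225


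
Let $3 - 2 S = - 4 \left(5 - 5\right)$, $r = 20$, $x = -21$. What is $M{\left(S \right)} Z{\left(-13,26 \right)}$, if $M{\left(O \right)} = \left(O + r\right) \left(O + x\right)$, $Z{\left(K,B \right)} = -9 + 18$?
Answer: $- \frac{15093}{4} \approx -3773.3$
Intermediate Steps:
$Z{\left(K,B \right)} = 9$
$S = \frac{3}{2}$ ($S = \frac{3}{2} - \frac{\left(-4\right) \left(5 - 5\right)}{2} = \frac{3}{2} - \frac{\left(-4\right) 0}{2} = \frac{3}{2} - 0 = \frac{3}{2} + 0 = \frac{3}{2} \approx 1.5$)
$M{\left(O \right)} = \left(-21 + O\right) \left(20 + O\right)$ ($M{\left(O \right)} = \left(O + 20\right) \left(O - 21\right) = \left(20 + O\right) \left(-21 + O\right) = \left(-21 + O\right) \left(20 + O\right)$)
$M{\left(S \right)} Z{\left(-13,26 \right)} = \left(-420 + \left(\frac{3}{2}\right)^{2} - \frac{3}{2}\right) 9 = \left(-420 + \frac{9}{4} - \frac{3}{2}\right) 9 = \left(- \frac{1677}{4}\right) 9 = - \frac{15093}{4}$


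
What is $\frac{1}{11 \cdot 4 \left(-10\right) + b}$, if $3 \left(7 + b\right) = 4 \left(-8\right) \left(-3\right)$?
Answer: $- \frac{1}{415} \approx -0.0024096$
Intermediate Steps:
$b = 25$ ($b = -7 + \frac{4 \left(-8\right) \left(-3\right)}{3} = -7 + \frac{\left(-32\right) \left(-3\right)}{3} = -7 + \frac{1}{3} \cdot 96 = -7 + 32 = 25$)
$\frac{1}{11 \cdot 4 \left(-10\right) + b} = \frac{1}{11 \cdot 4 \left(-10\right) + 25} = \frac{1}{44 \left(-10\right) + 25} = \frac{1}{-440 + 25} = \frac{1}{-415} = - \frac{1}{415}$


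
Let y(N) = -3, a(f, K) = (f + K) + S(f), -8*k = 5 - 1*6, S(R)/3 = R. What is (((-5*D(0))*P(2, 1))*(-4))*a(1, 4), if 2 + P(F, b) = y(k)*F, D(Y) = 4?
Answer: -5120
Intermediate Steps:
S(R) = 3*R
k = 1/8 (k = -(5 - 1*6)/8 = -(5 - 6)/8 = -1/8*(-1) = 1/8 ≈ 0.12500)
a(f, K) = K + 4*f (a(f, K) = (f + K) + 3*f = (K + f) + 3*f = K + 4*f)
P(F, b) = -2 - 3*F
(((-5*D(0))*P(2, 1))*(-4))*a(1, 4) = (((-5*4)*(-2 - 3*2))*(-4))*(4 + 4*1) = (-20*(-2 - 6)*(-4))*(4 + 4) = (-20*(-8)*(-4))*8 = (160*(-4))*8 = -640*8 = -5120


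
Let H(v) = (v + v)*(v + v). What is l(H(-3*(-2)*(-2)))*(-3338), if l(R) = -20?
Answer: 66760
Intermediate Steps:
H(v) = 4*v² (H(v) = (2*v)*(2*v) = 4*v²)
l(H(-3*(-2)*(-2)))*(-3338) = -20*(-3338) = 66760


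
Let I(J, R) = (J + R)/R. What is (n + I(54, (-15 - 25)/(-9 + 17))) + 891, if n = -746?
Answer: 676/5 ≈ 135.20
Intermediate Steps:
I(J, R) = (J + R)/R
(n + I(54, (-15 - 25)/(-9 + 17))) + 891 = (-746 + (54 + (-15 - 25)/(-9 + 17))/(((-15 - 25)/(-9 + 17)))) + 891 = (-746 + (54 - 40/8)/((-40/8))) + 891 = (-746 + (54 - 40*⅛)/((-40*⅛))) + 891 = (-746 + (54 - 5)/(-5)) + 891 = (-746 - ⅕*49) + 891 = (-746 - 49/5) + 891 = -3779/5 + 891 = 676/5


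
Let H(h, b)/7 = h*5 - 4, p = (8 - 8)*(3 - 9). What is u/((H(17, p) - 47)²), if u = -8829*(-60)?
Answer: 26487/13520 ≈ 1.9591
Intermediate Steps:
p = 0 (p = 0*(-6) = 0)
H(h, b) = -28 + 35*h (H(h, b) = 7*(h*5 - 4) = 7*(5*h - 4) = 7*(-4 + 5*h) = -28 + 35*h)
u = 529740
u/((H(17, p) - 47)²) = 529740/(((-28 + 35*17) - 47)²) = 529740/(((-28 + 595) - 47)²) = 529740/((567 - 47)²) = 529740/(520²) = 529740/270400 = 529740*(1/270400) = 26487/13520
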